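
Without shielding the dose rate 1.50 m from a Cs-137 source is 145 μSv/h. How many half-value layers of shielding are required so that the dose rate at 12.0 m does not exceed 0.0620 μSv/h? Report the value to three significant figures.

At 12.0 m, distance alone gives 145 × (1.50/12.0)² = 145 × 0.01562 = 2.265 μSv/h.
Further attenuation needed: 2.265/0.0620 = 36.53.
n = log₂(36.53) = 5.191 half-value layers.

5.19 half-value layers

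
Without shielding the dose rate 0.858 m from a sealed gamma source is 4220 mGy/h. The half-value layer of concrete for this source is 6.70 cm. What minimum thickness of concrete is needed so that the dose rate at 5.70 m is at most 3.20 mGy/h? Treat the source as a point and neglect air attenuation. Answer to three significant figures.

At 5.70 m, distance alone gives (0.858/5.70)² = 0.02266, so 4220 × 0.02266 = 95.63 mGy/h.
Further attenuation needed: 95.63/3.20 = 29.88.
n = log₂(29.88) = 4.901 half-value layers.
Thickness = 4.901 × 6.70 cm = 32.84 cm.

32.8 cm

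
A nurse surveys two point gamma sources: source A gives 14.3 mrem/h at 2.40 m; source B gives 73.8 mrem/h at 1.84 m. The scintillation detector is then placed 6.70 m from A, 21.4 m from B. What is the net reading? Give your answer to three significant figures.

2.38 mrem/h

By superposition, sum each source's inverse-square contribution:
A: 14.3 × (2.40/6.70)² = 1.835 mrem/h
B: 73.8 × (1.84/21.4)² = 0.5456 mrem/h
Total = 1.835 + 0.5456 = 2.381 mrem/h.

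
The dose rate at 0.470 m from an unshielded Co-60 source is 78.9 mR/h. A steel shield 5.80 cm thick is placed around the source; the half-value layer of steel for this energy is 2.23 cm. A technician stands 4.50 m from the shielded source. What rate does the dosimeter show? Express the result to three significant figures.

0.142 mR/h

Distance alone: 78.9 × (0.470/4.50)² = 78.9 × 0.01091 = 0.8608 mR/h.
Shield: 5.80/2.23 = 2.601 half-value layers → attenuation 2^(−2.601) = 0.1648.
Combined: 0.8608 × 0.1648 = 0.1419 mR/h.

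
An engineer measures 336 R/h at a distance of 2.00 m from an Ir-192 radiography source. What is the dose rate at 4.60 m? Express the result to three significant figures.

63.5 R/h

Since intensity falls as 1/r², the rate at 4.60 m is
336 × (2.00/4.60)² = 336 × 0.1890 = 63.50 R/h.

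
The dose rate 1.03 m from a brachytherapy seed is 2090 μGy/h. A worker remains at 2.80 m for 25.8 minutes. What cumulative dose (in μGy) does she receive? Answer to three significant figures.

Applying the 1/r² law, rate at 2.80 m:
2090 × (1.03/2.80)² = 2090 × 0.1353 = 282.8 μGy/h.
Dose = rate × time = 282.8 μGy/h × 0.4300 h = 121.6 μGy.

122 μGy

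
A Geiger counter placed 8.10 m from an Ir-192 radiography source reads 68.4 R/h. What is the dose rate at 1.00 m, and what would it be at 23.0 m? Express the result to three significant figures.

4490 R/h; 8.48 R/h

Intensity scales as (d₁/d₂)², so
At 1.00 m: 68.4 × (8.10/1.00)² = 68.4 × 65.61 = 4488 R/h
At 23.0 m: (1.00/23.0)² = 0.001890, so 4488 × 0.001890 = 8.482 R/h.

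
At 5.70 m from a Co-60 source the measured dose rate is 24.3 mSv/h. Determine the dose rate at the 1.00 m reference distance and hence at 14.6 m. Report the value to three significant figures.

790 mSv/h; 3.70 mSv/h

Intensity scales as (d₁/d₂)², so
At 1.00 m: 24.3 × (5.70/1.00)² = 24.3 × 32.49 = 789.5 mSv/h
At 14.6 m: 789.5 × (1.00/14.6)² = 789.5 × 0.004691 = 3.704 mSv/h.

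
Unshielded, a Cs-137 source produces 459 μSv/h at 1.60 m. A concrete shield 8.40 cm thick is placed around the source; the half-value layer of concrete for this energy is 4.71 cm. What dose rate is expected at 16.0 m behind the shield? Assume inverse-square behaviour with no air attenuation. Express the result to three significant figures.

Distance alone: 459 × (1.60/16.0)² = 459 × 0.01000 = 4.590 μSv/h.
Shield: 8.40/4.71 = 1.783 half-value layers → attenuation 2^(−1.783) = 0.2906.
Combined: 4.590 × 0.2906 = 1.334 μSv/h.

1.33 μSv/h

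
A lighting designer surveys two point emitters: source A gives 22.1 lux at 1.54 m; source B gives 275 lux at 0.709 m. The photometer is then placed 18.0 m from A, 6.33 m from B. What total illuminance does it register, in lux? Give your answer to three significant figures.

Each source contributes Iᵢ·(dᵢ/rᵢ)²; contributions add.
A: 22.1 × (1.54/18.0)² = 0.1618 lux
B: 275 × (0.709/6.33)² = 3.450 lux
Total = 0.1618 + 3.450 = 3.612 lux.

3.61 lux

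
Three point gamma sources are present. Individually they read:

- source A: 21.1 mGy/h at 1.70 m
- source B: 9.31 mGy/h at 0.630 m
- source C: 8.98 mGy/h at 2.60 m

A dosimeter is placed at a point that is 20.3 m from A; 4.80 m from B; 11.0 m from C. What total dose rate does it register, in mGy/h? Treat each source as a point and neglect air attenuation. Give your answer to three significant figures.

Each source contributes Iᵢ·(dᵢ/rᵢ)²; contributions add.
A: 21.1 × (1.70/20.3)² = 0.1480 mGy/h
B: 9.31 × (0.630/4.80)² = 0.1604 mGy/h
C: 8.98 × (2.60/11.0)² = 0.5017 mGy/h
Total = 0.1480 + 0.1604 + 0.5017 = 0.8101 mGy/h.

0.810 mGy/h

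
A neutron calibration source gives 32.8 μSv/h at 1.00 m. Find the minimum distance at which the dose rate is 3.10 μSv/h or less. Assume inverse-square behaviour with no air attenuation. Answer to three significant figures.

By the inverse-square law, d₂ = d₁·√(I₁/I₂).
I₁/I₂ = 32.8/3.10 = 10.58, so d₂ = 1.00 × √10.58 = 3.253 m.

3.25 m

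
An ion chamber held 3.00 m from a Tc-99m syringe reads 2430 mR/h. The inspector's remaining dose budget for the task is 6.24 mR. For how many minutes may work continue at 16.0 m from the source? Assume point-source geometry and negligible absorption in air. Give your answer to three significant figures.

Applying the 1/r² law, rate at 16.0 m:
(3.00/16.0)² = 0.03516, so 2430 × 0.03516 = 85.44 mR/h.
Stay time = 6.24 mR ÷ 85.44 mR/h = 0.07303 h = 4.382 min.

4.38 min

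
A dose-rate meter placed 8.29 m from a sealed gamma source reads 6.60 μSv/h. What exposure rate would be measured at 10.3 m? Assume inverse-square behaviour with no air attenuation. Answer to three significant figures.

4.28 μSv/h

Intensity scales as (d₁/d₂)², so scaling from 8.29 m to 10.3 m:
6.60 × (8.29/10.3)² = 6.60 × 0.6478 = 4.275 μSv/h.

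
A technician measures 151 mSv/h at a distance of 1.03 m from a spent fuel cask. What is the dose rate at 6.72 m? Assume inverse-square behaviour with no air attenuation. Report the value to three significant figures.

Applying the 1/r² law, the rate at 6.72 m is
151 × (1.03/6.72)² = 151 × 0.02349 = 3.547 mSv/h.

3.55 mSv/h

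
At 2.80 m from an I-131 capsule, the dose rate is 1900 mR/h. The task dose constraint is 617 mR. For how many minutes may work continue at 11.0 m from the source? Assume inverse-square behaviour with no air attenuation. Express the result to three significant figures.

Since intensity falls as 1/r², rate at 11.0 m:
1900 × (2.80/11.0)² = 1900 × 0.06479 = 123.1 mR/h.
Stay time = 617 mR ÷ 123.1 mR/h = 5.012 h = 300.7 min.

301 min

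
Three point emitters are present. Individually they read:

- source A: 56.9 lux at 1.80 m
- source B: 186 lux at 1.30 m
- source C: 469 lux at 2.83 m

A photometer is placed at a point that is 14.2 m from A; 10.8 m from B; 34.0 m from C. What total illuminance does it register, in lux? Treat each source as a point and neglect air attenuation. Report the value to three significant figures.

6.86 lux

Each source contributes Iᵢ·(dᵢ/rᵢ)²; contributions add.
A: 56.9 × (1.80/14.2)² = 0.9143 lux
B: 186 × (1.30/10.8)² = 2.695 lux
C: 469 × (2.83/34.0)² = 3.249 lux
Total = 0.9143 + 2.695 + 3.249 = 6.858 lux.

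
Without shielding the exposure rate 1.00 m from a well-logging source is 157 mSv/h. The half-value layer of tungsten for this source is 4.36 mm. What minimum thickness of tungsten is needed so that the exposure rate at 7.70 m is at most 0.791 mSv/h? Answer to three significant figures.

7.60 mm

At 7.70 m, distance alone gives 157 × (1.00/7.70)² = 157 × 0.01687 = 2.649 mSv/h.
Further attenuation needed: 2.649/0.791 = 3.349.
n = log₂(3.349) = 1.744 half-value layers.
Thickness = 1.744 × 4.36 mm = 7.604 mm.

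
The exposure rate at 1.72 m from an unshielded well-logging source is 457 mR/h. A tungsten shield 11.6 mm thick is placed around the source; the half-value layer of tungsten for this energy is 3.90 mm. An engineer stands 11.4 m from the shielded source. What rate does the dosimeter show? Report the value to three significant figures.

Distance alone: (1.72/11.4)² = 0.02276, so 457 × 0.02276 = 10.40 mR/h.
Shield: 11.6/3.90 = 2.974 half-value layers → attenuation 2^(−2.974) = 0.1273.
Combined: 10.40 × 0.1273 = 1.324 mR/h.

1.32 mR/h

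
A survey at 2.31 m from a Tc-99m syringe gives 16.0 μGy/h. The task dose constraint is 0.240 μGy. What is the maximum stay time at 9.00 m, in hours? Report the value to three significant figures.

By the inverse-square law, rate at 9.00 m:
16.0 × (2.31/9.00)² = 16.0 × 0.06588 = 1.054 μGy/h.
Stay time = 0.240 μGy ÷ 1.054 μGy/h = 0.2277 h.

0.228 h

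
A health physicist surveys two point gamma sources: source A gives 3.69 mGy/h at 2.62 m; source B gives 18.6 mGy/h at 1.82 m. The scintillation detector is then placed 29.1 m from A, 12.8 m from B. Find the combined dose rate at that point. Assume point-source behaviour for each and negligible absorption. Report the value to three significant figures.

0.406 mGy/h

Each source contributes Iᵢ·(dᵢ/rᵢ)²; contributions add.
A: 3.69 × (2.62/29.1)² = 0.02991 mGy/h
B: 18.6 × (1.82/12.8)² = 0.3760 mGy/h
Total = 0.02991 + 0.3760 = 0.4059 mGy/h.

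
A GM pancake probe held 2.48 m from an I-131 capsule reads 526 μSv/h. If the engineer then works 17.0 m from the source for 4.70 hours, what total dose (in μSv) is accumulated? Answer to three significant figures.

52.6 μSv

Using I₁d₁² = I₂d₂², rate at 17.0 m:
(2.48/17.0)² = 0.02128, so 526 × 0.02128 = 11.19 μSv/h.
Dose = rate × time = 11.19 μSv/h × 4.700 h = 52.59 μSv.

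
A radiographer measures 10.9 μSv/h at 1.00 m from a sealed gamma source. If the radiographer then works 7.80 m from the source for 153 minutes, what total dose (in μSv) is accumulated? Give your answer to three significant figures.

0.457 μSv

By the inverse-square law, rate at 7.80 m:
(1.00/7.80)² = 0.01644, so 10.9 × 0.01644 = 0.1792 μSv/h.
Dose = rate × time = 0.1792 μSv/h × 2.550 h = 0.4570 μSv.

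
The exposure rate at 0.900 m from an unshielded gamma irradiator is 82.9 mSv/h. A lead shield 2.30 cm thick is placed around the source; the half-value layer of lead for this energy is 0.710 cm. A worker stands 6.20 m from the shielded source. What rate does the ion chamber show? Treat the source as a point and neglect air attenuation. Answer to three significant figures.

0.185 mSv/h

Distance alone: (0.900/6.20)² = 0.02107, so 82.9 × 0.02107 = 1.747 mSv/h.
Shield: 2.30/0.710 = 3.239 half-value layers → attenuation 2^(−3.239) = 0.1059.
Combined: 1.747 × 0.1059 = 0.1850 mSv/h.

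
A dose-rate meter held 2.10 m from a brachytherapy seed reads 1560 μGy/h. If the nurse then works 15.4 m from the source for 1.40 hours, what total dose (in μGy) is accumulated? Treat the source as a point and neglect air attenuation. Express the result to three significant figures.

Applying the 1/r² law, rate at 15.4 m:
(2.10/15.4)² = 0.01860, so 1560 × 0.01860 = 29.02 μGy/h.
Dose = rate × time = 29.02 μGy/h × 1.400 h = 40.63 μGy.

40.6 μGy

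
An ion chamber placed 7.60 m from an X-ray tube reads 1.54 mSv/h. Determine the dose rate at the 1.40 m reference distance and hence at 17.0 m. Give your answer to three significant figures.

45.4 mSv/h; 0.308 mSv/h

Using I₁d₁² = I₂d₂²,
At 1.40 m: 1.54 × (7.60/1.40)² = 1.54 × 29.47 = 45.38 mSv/h
At 17.0 m: (1.40/17.0)² = 0.006782, so 45.38 × 0.006782 = 0.3078 mSv/h.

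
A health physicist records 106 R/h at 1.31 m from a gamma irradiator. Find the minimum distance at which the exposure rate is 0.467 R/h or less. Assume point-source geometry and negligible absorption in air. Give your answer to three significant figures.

19.7 m

Using I₁d₁² = I₂d₂², d₂ = d₁·√(I₁/I₂).
I₁/I₂ = 106/0.467 = 227.0, so d₂ = 1.31 × √227.0 = 19.74 m.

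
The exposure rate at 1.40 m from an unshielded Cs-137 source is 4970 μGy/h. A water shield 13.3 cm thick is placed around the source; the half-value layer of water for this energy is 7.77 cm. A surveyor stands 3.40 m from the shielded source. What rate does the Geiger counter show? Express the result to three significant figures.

Distance alone: (1.40/3.40)² = 0.1696, so 4970 × 0.1696 = 842.9 μGy/h.
Shield: 13.3/7.77 = 1.712 half-value layers → attenuation 2^(−1.712) = 0.3052.
Combined: 842.9 × 0.3052 = 257.3 μGy/h.

257 μGy/h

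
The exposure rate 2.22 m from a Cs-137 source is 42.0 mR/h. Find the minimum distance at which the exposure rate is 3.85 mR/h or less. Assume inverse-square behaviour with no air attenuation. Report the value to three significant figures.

7.33 m

By the inverse-square law, d₂ = d₁·√(I₁/I₂).
I₁/I₂ = 42.0/3.85 = 10.91, so d₂ = 2.22 × √10.91 = 7.333 m.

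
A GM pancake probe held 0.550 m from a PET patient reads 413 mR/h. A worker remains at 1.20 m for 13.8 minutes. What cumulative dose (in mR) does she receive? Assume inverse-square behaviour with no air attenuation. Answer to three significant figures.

20.0 mR

Since intensity falls as 1/r², rate at 1.20 m:
(0.550/1.20)² = 0.2101, so 413 × 0.2101 = 86.77 mR/h.
Dose = rate × time = 86.77 mR/h × 0.2300 h = 19.96 mR.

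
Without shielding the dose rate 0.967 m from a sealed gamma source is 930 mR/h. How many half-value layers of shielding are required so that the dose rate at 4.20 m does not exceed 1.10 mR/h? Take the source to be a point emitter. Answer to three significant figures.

5.49 half-value layers

At 4.20 m, distance alone gives (0.967/4.20)² = 0.05301, so 930 × 0.05301 = 49.30 mR/h.
Further attenuation needed: 49.30/1.10 = 44.82.
n = log₂(44.82) = 5.486 half-value layers.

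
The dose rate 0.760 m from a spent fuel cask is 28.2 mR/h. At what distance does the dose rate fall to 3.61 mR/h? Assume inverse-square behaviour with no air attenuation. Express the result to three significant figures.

2.12 m

Applying the 1/r² law, d₂ = d₁·√(I₁/I₂).
I₁/I₂ = 28.2/3.61 = 7.812, so d₂ = 0.760 × √7.812 = 2.124 m.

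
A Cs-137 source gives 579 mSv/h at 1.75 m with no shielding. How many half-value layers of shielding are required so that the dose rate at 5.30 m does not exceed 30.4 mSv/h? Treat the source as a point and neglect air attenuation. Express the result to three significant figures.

At 5.30 m, distance alone gives 579 × (1.75/5.30)² = 579 × 0.1090 = 63.11 mSv/h.
Further attenuation needed: 63.11/30.4 = 2.076.
n = log₂(2.076) = 1.054 half-value layers.

1.05 half-value layers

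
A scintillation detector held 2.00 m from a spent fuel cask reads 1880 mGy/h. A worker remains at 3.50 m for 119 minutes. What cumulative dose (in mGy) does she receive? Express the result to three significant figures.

1220 mGy

Since intensity falls as 1/r², rate at 3.50 m:
(2.00/3.50)² = 0.3265, so 1880 × 0.3265 = 613.8 mGy/h.
Dose = rate × time = 613.8 mGy/h × 1.983 h = 1217 mGy.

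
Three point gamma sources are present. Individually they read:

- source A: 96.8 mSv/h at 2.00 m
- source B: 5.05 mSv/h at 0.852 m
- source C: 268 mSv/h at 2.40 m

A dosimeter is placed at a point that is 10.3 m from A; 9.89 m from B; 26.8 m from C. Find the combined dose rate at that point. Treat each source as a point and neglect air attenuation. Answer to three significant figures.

By superposition, sum each source's inverse-square contribution:
A: 96.8 × (2.00/10.3)² = 3.650 mSv/h
B: 5.05 × (0.852/9.89)² = 0.03748 mSv/h
C: 268 × (2.40/26.8)² = 2.149 mSv/h
Total = 3.650 + 0.03748 + 2.149 = 5.836 mSv/h.

5.84 mSv/h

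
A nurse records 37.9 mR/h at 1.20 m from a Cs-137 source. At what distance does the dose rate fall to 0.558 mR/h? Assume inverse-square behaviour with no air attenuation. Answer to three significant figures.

9.89 m

By the inverse-square law, d₂ = d₁·√(I₁/I₂).
I₁/I₂ = 37.9/0.558 = 67.92, so d₂ = 1.20 × √67.92 = 9.890 m.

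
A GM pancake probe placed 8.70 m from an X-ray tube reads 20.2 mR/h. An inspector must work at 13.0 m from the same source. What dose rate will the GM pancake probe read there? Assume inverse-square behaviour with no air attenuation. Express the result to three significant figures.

Intensity scales as (d₁/d₂)², so scaling from 8.70 m to 13.0 m:
(8.70/13.0)² = 0.4479, so 20.2 × 0.4479 = 9.048 mR/h.

9.05 mR/h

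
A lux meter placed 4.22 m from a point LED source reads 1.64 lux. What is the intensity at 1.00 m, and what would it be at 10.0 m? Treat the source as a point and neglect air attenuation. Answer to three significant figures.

Since intensity falls as 1/r²,
At 1.00 m: 1.64 × (4.22/1.00)² = 1.64 × 17.81 = 29.21 lux
At 10.0 m: (1.00/10.0)² = 0.01000, so 29.21 × 0.01000 = 0.2921 lux.

29.2 lux; 0.292 lux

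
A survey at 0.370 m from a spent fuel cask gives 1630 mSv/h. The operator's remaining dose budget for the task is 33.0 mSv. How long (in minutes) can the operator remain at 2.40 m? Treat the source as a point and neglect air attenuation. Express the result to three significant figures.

51.1 min

By the inverse-square law, rate at 2.40 m:
1630 × (0.370/2.40)² = 1630 × 0.02377 = 38.75 mSv/h.
Stay time = 33.0 mSv ÷ 38.75 mSv/h = 0.8516 h = 51.10 min.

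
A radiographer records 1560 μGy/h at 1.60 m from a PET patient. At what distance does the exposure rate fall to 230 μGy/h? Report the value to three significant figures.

By the inverse-square law, d₂ = d₁·√(I₁/I₂).
I₁/I₂ = 1560/230 = 6.783, so d₂ = 1.60 × √6.783 = 4.167 m.

4.17 m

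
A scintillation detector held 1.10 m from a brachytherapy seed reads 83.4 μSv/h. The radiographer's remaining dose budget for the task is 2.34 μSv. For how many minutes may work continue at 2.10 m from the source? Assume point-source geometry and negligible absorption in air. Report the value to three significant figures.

By the inverse-square law, rate at 2.10 m:
83.4 × (1.10/2.10)² = 83.4 × 0.2744 = 22.88 μSv/h.
Stay time = 2.34 μSv ÷ 22.88 μSv/h = 0.1023 h = 6.138 min.

6.14 min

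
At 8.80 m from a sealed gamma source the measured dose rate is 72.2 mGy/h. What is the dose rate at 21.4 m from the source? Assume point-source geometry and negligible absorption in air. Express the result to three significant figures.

By the inverse-square law, scaling from 8.80 m to 21.4 m:
(8.80/21.4)² = 0.1691, so 72.2 × 0.1691 = 12.21 mGy/h.

12.2 mGy/h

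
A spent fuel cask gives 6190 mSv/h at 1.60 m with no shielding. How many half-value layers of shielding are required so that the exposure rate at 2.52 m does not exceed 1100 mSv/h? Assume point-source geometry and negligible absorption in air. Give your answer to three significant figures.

1.18 half-value layers

At 2.52 m, distance alone gives (1.60/2.52)² = 0.4031, so 6190 × 0.4031 = 2495 mSv/h.
Further attenuation needed: 2495/1100 = 2.268.
n = log₂(2.268) = 1.181 half-value layers.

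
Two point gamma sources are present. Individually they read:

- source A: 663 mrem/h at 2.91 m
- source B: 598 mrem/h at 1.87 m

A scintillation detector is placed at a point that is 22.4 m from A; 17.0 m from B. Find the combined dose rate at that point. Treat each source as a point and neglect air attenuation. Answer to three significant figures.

18.4 mrem/h

By superposition, sum each source's inverse-square contribution:
A: 663 × (2.91/22.4)² = 11.19 mrem/h
B: 598 × (1.87/17.0)² = 7.236 mrem/h
Total = 11.19 + 7.236 = 18.43 mrem/h.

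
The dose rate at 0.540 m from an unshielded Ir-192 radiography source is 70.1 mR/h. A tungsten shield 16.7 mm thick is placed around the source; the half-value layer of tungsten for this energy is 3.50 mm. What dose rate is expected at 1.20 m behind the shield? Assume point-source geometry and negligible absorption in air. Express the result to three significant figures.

0.520 mR/h

Distance alone: (0.540/1.20)² = 0.2025, so 70.1 × 0.2025 = 14.20 mR/h.
Shield: 16.7/3.50 = 4.771 half-value layers → attenuation 2^(−4.771) = 0.03663.
Combined: 14.20 × 0.03663 = 0.5201 mR/h.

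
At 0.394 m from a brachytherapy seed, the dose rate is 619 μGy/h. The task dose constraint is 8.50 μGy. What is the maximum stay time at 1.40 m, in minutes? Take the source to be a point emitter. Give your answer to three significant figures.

10.4 min

Intensity scales as (d₁/d₂)², so rate at 1.40 m:
619 × (0.394/1.40)² = 619 × 0.07920 = 49.02 μGy/h.
Stay time = 8.50 μGy ÷ 49.02 μGy/h = 0.1734 h = 10.40 min.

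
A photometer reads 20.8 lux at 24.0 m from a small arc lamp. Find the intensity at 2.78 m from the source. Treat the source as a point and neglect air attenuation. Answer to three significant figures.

Applying the 1/r² law, the rate at 2.78 m is
20.8 × (24.0/2.78)² = 20.8 × 74.53 = 1550 lux.

1550 lux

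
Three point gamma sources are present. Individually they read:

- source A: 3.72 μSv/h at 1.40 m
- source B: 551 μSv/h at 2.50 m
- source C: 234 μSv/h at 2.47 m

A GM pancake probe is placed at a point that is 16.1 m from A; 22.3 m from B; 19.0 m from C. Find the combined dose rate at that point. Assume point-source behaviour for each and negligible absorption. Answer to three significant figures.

By superposition, sum each source's inverse-square contribution:
A: 3.72 × (1.40/16.1)² = 0.02813 μSv/h
B: 551 × (2.50/22.3)² = 6.925 μSv/h
C: 234 × (2.47/19.0)² = 3.955 μSv/h
Total = 0.02813 + 6.925 + 3.955 = 10.91 μSv/h.

10.9 μSv/h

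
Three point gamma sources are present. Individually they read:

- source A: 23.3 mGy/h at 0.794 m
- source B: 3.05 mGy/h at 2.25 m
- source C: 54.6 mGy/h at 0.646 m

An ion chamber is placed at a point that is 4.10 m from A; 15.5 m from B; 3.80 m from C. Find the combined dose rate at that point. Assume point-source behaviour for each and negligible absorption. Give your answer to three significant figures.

2.52 mGy/h

By superposition, sum each source's inverse-square contribution:
A: 23.3 × (0.794/4.10)² = 0.8738 mGy/h
B: 3.05 × (2.25/15.5)² = 0.06427 mGy/h
C: 54.6 × (0.646/3.80)² = 1.578 mGy/h
Total = 0.8738 + 0.06427 + 1.578 = 2.516 mGy/h.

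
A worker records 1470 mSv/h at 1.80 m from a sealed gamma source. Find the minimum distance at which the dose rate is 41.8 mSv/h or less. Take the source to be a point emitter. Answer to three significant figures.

Using I₁d₁² = I₂d₂², d₂ = d₁·√(I₁/I₂).
I₁/I₂ = 1470/41.8 = 35.17, so d₂ = 1.80 × √35.17 = 10.67 m.

10.7 m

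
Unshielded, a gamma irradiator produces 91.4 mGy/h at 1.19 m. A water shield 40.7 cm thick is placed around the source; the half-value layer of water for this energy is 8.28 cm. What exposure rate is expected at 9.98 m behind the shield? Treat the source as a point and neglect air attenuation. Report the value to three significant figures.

0.0431 mGy/h

Distance alone: (1.19/9.98)² = 0.01422, so 91.4 × 0.01422 = 1.300 mGy/h.
Shield: 40.7/8.28 = 4.915 half-value layers → attenuation 2^(−4.915) = 0.03315.
Combined: 1.300 × 0.03315 = 0.04310 mGy/h.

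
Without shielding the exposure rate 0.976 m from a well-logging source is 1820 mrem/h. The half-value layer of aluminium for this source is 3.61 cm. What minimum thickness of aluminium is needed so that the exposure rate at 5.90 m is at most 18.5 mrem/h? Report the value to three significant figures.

5.16 cm

At 5.90 m, distance alone gives (0.976/5.90)² = 0.02737, so 1820 × 0.02737 = 49.81 mrem/h.
Further attenuation needed: 49.81/18.5 = 2.692.
n = log₂(2.692) = 1.429 half-value layers.
Thickness = 1.429 × 3.61 cm = 5.159 cm.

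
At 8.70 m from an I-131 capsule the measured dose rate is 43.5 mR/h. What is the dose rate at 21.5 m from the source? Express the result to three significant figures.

7.12 mR/h

Intensity scales as (d₁/d₂)², so scaling from 8.70 m to 21.5 m:
(8.70/21.5)² = 0.1637, so 43.5 × 0.1637 = 7.121 mR/h.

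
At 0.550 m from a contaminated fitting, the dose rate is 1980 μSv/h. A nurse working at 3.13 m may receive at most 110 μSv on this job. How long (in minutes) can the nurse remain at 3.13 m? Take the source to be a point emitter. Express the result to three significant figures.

108 min

Using I₁d₁² = I₂d₂², rate at 3.13 m:
1980 × (0.550/3.13)² = 1980 × 0.03088 = 61.14 μSv/h.
Stay time = 110 μSv ÷ 61.14 μSv/h = 1.799 h = 107.9 min.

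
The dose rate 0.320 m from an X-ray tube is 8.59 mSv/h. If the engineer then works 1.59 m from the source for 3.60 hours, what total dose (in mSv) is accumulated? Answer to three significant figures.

Using I₁d₁² = I₂d₂², rate at 1.59 m:
(0.320/1.59)² = 0.04050, so 8.59 × 0.04050 = 0.3479 mSv/h.
Dose = rate × time = 0.3479 mSv/h × 3.600 h = 1.252 mSv.

1.25 mSv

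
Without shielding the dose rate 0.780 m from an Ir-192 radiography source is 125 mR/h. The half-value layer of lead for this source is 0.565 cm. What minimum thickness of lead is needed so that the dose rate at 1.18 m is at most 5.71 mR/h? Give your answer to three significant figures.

At 1.18 m, distance alone gives (0.780/1.18)² = 0.4369, so 125 × 0.4369 = 54.61 mR/h.
Further attenuation needed: 54.61/5.71 = 9.564.
n = log₂(9.564) = 3.258 half-value layers.
Thickness = 3.258 × 0.565 cm = 1.841 cm.

1.84 cm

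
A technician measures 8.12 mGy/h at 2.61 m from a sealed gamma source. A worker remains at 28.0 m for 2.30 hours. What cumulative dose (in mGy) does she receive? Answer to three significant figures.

0.162 mGy

Intensity scales as (d₁/d₂)², so rate at 28.0 m:
(2.61/28.0)² = 0.008689, so 8.12 × 0.008689 = 0.07055 mGy/h.
Dose = rate × time = 0.07055 mGy/h × 2.300 h = 0.1623 mGy.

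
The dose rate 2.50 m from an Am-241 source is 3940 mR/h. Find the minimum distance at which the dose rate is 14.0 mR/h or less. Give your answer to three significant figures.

Intensity scales as (d₁/d₂)², so d₂ = d₁·√(I₁/I₂).
I₁/I₂ = 3940/14.0 = 281.4, so d₂ = 2.50 × √281.4 = 41.94 m.

41.9 m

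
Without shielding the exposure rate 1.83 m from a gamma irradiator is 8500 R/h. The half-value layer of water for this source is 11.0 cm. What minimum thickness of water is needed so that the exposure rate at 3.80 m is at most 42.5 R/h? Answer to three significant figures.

60.9 cm

At 3.80 m, distance alone gives (1.83/3.80)² = 0.2319, so 8500 × 0.2319 = 1971 R/h.
Further attenuation needed: 1971/42.5 = 46.38.
n = log₂(46.38) = 5.535 half-value layers.
Thickness = 5.535 × 11.0 cm = 60.89 cm.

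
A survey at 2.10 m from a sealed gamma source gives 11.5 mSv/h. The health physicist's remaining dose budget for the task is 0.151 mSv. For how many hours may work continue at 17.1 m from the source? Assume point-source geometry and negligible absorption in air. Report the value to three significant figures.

Applying the 1/r² law, rate at 17.1 m:
11.5 × (2.10/17.1)² = 11.5 × 0.01508 = 0.1734 mSv/h.
Stay time = 0.151 mSv ÷ 0.1734 mSv/h = 0.8708 h.

0.871 h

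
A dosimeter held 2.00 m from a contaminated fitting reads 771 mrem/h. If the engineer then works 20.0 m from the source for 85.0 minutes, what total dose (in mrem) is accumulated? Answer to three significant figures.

10.9 mrem

Intensity scales as (d₁/d₂)², so rate at 20.0 m:
771 × (2.00/20.0)² = 771 × 0.01000 = 7.710 mrem/h.
Dose = rate × time = 7.710 mrem/h × 1.417 h = 10.93 mrem.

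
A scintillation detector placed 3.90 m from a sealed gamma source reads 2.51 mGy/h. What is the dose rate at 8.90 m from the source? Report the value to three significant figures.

By the inverse-square law, scaling from 3.90 m to 8.90 m:
(3.90/8.90)² = 0.1920, so 2.51 × 0.1920 = 0.4819 mGy/h.

0.482 mGy/h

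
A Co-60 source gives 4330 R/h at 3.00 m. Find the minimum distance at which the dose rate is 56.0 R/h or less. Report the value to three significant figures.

Intensity scales as (d₁/d₂)², so d₂ = d₁·√(I₁/I₂).
I₁/I₂ = 4330/56.0 = 77.32, so d₂ = 3.00 × √77.32 = 26.38 m.

26.4 m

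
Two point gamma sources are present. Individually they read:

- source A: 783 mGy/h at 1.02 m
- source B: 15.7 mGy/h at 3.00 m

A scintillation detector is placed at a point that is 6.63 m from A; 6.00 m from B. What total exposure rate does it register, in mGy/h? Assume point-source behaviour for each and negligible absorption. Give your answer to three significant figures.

22.5 mGy/h

By superposition, sum each source's inverse-square contribution:
A: 783 × (1.02/6.63)² = 18.53 mGy/h
B: 15.7 × (3.00/6.00)² = 3.925 mGy/h
Total = 18.53 + 3.925 = 22.46 mGy/h.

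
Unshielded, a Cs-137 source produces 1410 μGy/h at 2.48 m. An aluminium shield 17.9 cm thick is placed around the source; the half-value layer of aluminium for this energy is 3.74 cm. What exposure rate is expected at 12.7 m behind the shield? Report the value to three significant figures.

1.95 μGy/h

Distance alone: (2.48/12.7)² = 0.03813, so 1410 × 0.03813 = 53.76 μGy/h.
Shield: 17.9/3.74 = 4.786 half-value layers → attenuation 2^(−4.786) = 0.03625.
Combined: 53.76 × 0.03625 = 1.949 μGy/h.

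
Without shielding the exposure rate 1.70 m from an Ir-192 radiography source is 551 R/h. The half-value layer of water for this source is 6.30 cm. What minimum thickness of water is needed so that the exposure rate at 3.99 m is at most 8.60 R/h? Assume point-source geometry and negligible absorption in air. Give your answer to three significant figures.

At 3.99 m, distance alone gives 551 × (1.70/3.99)² = 551 × 0.1815 = 100.0 R/h.
Further attenuation needed: 100.0/8.60 = 11.63.
n = log₂(11.63) = 3.540 half-value layers.
Thickness = 3.540 × 6.30 cm = 22.30 cm.

22.3 cm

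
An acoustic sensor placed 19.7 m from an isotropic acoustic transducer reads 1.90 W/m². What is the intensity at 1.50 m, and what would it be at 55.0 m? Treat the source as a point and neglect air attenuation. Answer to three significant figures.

Since intensity falls as 1/r²,
At 1.50 m: (19.7/1.50)² = 172.5, so 1.90 × 172.5 = 327.8 W/m²
At 55.0 m: (1.50/55.0)² = 0.0007438, so 327.8 × 0.0007438 = 0.2438 W/m².

328 W/m²; 0.244 W/m²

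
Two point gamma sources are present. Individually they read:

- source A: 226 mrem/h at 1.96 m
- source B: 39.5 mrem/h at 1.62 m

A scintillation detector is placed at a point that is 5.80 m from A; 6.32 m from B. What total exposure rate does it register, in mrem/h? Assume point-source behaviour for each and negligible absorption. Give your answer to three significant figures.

28.4 mrem/h

Each source contributes Iᵢ·(dᵢ/rᵢ)²; contributions add.
A: 226 × (1.96/5.80)² = 25.81 mrem/h
B: 39.5 × (1.62/6.32)² = 2.595 mrem/h
Total = 25.81 + 2.595 = 28.40 mrem/h.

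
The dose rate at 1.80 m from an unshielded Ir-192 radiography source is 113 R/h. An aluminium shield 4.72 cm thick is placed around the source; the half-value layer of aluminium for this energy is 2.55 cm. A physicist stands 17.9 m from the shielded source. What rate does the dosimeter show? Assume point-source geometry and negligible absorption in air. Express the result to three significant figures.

Distance alone: (1.80/17.9)² = 0.01011, so 113 × 0.01011 = 1.142 R/h.
Shield: 4.72/2.55 = 1.851 half-value layers → attenuation 2^(−1.851) = 0.2772.
Combined: 1.142 × 0.2772 = 0.3166 R/h.

0.317 R/h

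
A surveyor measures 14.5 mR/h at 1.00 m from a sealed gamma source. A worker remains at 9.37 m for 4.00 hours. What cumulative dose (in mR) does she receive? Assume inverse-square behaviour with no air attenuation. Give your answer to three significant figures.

0.661 mR

Intensity scales as (d₁/d₂)², so rate at 9.37 m:
14.5 × (1.00/9.37)² = 14.5 × 0.01139 = 0.1652 mR/h.
Dose = rate × time = 0.1652 mR/h × 4.000 h = 0.6608 mR.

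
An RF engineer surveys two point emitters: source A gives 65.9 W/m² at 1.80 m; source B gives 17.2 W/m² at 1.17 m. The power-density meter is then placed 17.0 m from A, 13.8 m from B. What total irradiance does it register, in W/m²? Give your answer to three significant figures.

By superposition, sum each source's inverse-square contribution:
A: 65.9 × (1.80/17.0)² = 0.7388 W/m²
B: 17.2 × (1.17/13.8)² = 0.1236 W/m²
Total = 0.7388 + 0.1236 = 0.8624 W/m².

0.862 W/m²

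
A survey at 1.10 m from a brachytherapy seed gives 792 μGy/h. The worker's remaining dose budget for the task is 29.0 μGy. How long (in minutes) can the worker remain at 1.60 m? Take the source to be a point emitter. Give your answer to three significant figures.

Since intensity falls as 1/r², rate at 1.60 m:
792 × (1.10/1.60)² = 792 × 0.4727 = 374.4 μGy/h.
Stay time = 29.0 μGy ÷ 374.4 μGy/h = 0.07746 h = 4.648 min.

4.65 min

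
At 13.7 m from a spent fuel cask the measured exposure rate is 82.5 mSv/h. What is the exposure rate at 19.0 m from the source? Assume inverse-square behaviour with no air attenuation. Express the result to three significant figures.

Applying the 1/r² law, scaling from 13.7 m to 19.0 m:
(13.7/19.0)² = 0.5199, so 82.5 × 0.5199 = 42.89 mSv/h.

42.9 mSv/h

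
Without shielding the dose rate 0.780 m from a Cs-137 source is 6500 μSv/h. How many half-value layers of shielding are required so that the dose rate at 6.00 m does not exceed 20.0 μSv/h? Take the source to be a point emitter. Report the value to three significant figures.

2.46 half-value layers

At 6.00 m, distance alone gives (0.780/6.00)² = 0.01690, so 6500 × 0.01690 = 109.8 μSv/h.
Further attenuation needed: 109.8/20.0 = 5.490.
n = log₂(5.490) = 2.457 half-value layers.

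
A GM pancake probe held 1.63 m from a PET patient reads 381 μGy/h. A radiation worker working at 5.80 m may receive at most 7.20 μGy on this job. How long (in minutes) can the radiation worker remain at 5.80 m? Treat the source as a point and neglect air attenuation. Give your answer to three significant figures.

By the inverse-square law, rate at 5.80 m:
(1.63/5.80)² = 0.07898, so 381 × 0.07898 = 30.09 μGy/h.
Stay time = 7.20 μGy ÷ 30.09 μGy/h = 0.2393 h = 14.36 min.

14.4 min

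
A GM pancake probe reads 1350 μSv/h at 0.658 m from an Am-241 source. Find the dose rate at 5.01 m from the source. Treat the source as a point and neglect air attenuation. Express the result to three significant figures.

Intensity scales as (d₁/d₂)², so the rate at 5.01 m is
(0.658/5.01)² = 0.01725, so 1350 × 0.01725 = 23.29 μSv/h.

23.3 μSv/h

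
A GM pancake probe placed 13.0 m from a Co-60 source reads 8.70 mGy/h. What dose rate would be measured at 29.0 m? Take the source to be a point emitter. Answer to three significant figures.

1.75 mGy/h

Intensity scales as (d₁/d₂)², so scaling from 13.0 m to 29.0 m:
8.70 × (13.0/29.0)² = 8.70 × 0.2010 = 1.749 mGy/h.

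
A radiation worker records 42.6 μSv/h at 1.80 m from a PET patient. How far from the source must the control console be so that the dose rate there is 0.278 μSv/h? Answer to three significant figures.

22.3 m

By the inverse-square law, d₂ = d₁·√(I₁/I₂).
I₁/I₂ = 42.6/0.278 = 153.2, so d₂ = 1.80 × √153.2 = 22.28 m.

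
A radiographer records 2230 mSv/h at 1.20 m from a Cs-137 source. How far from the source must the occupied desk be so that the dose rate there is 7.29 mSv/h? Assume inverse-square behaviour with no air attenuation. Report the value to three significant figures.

21.0 m

Using I₁d₁² = I₂d₂², d₂ = d₁·√(I₁/I₂).
I₁/I₂ = 2230/7.29 = 305.9, so d₂ = 1.20 × √305.9 = 20.99 m.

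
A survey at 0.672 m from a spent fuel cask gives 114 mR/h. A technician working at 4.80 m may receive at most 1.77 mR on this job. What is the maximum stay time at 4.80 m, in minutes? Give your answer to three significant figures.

By the inverse-square law, rate at 4.80 m:
(0.672/4.80)² = 0.01960, so 114 × 0.01960 = 2.234 mR/h.
Stay time = 1.77 mR ÷ 2.234 mR/h = 0.7923 h = 47.54 min.

47.5 min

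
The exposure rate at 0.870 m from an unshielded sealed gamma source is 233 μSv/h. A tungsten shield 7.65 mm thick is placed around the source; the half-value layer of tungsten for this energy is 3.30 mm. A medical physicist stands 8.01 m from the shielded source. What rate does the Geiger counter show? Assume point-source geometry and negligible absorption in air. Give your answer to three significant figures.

0.551 μSv/h

Distance alone: (0.870/8.01)² = 0.01180, so 233 × 0.01180 = 2.749 μSv/h.
Shield: 7.65/3.30 = 2.318 half-value layers → attenuation 2^(−2.318) = 0.2005.
Combined: 2.749 × 0.2005 = 0.5512 μSv/h.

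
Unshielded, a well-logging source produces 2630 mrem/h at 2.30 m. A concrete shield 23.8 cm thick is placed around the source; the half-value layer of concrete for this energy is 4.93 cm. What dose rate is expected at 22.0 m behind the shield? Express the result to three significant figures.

Distance alone: (2.30/22.0)² = 0.01093, so 2630 × 0.01093 = 28.75 mrem/h.
Shield: 23.8/4.93 = 4.828 half-value layers → attenuation 2^(−4.828) = 0.03521.
Combined: 28.75 × 0.03521 = 1.012 mrem/h.

1.01 mrem/h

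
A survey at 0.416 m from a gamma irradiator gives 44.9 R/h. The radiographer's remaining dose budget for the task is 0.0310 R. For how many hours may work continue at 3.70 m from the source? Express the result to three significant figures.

0.0546 h

By the inverse-square law, rate at 3.70 m:
(0.416/3.70)² = 0.01264, so 44.9 × 0.01264 = 0.5675 R/h.
Stay time = 0.0310 R ÷ 0.5675 R/h = 0.05463 h.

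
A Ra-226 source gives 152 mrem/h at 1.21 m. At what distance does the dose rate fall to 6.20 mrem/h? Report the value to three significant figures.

Since intensity falls as 1/r², d₂ = d₁·√(I₁/I₂).
I₁/I₂ = 152/6.20 = 24.52, so d₂ = 1.21 × √24.52 = 5.992 m.

5.99 m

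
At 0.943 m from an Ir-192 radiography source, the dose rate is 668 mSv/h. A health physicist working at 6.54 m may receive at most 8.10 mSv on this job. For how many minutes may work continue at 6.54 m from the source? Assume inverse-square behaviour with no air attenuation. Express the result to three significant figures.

35.0 min

Applying the 1/r² law, rate at 6.54 m:
(0.943/6.54)² = 0.02079, so 668 × 0.02079 = 13.89 mSv/h.
Stay time = 8.10 mSv ÷ 13.89 mSv/h = 0.5832 h = 34.99 min.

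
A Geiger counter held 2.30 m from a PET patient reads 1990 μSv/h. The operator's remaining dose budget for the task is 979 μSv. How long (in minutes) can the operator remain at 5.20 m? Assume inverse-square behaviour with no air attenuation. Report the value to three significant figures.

151 min

Using I₁d₁² = I₂d₂², rate at 5.20 m:
1990 × (2.30/5.20)² = 1990 × 0.1956 = 389.2 μSv/h.
Stay time = 979 μSv ÷ 389.2 μSv/h = 2.515 h = 150.9 min.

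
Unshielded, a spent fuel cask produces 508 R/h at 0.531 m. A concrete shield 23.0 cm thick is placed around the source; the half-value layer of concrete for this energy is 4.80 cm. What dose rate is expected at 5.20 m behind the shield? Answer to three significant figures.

Distance alone: (0.531/5.20)² = 0.01043, so 508 × 0.01043 = 5.298 R/h.
Shield: 23.0/4.80 = 4.792 half-value layers → attenuation 2^(−4.792) = 0.03610.
Combined: 5.298 × 0.03610 = 0.1913 R/h.

0.191 R/h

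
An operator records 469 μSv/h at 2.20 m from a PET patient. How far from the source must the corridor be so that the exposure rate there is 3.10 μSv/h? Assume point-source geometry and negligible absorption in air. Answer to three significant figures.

27.1 m

Intensity scales as (d₁/d₂)², so d₂ = d₁·√(I₁/I₂).
I₁/I₂ = 469/3.10 = 151.3, so d₂ = 2.20 × √151.3 = 27.06 m.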